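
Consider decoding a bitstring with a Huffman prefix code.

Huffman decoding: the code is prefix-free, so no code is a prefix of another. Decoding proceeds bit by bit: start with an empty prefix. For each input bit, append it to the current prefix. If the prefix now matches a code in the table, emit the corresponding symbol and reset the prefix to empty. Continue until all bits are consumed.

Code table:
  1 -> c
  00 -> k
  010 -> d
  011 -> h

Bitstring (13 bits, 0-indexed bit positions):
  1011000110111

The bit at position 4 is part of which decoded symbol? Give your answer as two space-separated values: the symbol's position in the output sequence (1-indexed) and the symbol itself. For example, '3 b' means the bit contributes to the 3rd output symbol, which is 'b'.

Answer: 3 k

Derivation:
Bit 0: prefix='1' -> emit 'c', reset
Bit 1: prefix='0' (no match yet)
Bit 2: prefix='01' (no match yet)
Bit 3: prefix='011' -> emit 'h', reset
Bit 4: prefix='0' (no match yet)
Bit 5: prefix='00' -> emit 'k', reset
Bit 6: prefix='0' (no match yet)
Bit 7: prefix='01' (no match yet)
Bit 8: prefix='011' -> emit 'h', reset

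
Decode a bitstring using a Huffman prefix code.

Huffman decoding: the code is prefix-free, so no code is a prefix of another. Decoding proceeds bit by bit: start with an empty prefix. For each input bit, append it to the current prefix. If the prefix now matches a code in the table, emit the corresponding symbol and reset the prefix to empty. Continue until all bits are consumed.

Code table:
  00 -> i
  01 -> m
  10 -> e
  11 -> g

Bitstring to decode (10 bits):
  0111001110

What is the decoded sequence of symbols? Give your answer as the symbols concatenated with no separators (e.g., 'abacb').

Bit 0: prefix='0' (no match yet)
Bit 1: prefix='01' -> emit 'm', reset
Bit 2: prefix='1' (no match yet)
Bit 3: prefix='11' -> emit 'g', reset
Bit 4: prefix='0' (no match yet)
Bit 5: prefix='00' -> emit 'i', reset
Bit 6: prefix='1' (no match yet)
Bit 7: prefix='11' -> emit 'g', reset
Bit 8: prefix='1' (no match yet)
Bit 9: prefix='10' -> emit 'e', reset

Answer: mgige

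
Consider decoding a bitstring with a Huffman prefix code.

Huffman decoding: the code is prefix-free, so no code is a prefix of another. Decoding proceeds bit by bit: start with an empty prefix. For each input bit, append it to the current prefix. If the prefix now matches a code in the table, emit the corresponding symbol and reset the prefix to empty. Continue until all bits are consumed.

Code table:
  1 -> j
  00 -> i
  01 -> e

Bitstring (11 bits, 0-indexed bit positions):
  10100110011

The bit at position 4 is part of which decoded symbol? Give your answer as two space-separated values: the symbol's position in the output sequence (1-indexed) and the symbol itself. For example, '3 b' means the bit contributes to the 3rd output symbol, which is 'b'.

Bit 0: prefix='1' -> emit 'j', reset
Bit 1: prefix='0' (no match yet)
Bit 2: prefix='01' -> emit 'e', reset
Bit 3: prefix='0' (no match yet)
Bit 4: prefix='00' -> emit 'i', reset
Bit 5: prefix='1' -> emit 'j', reset
Bit 6: prefix='1' -> emit 'j', reset
Bit 7: prefix='0' (no match yet)
Bit 8: prefix='00' -> emit 'i', reset

Answer: 3 i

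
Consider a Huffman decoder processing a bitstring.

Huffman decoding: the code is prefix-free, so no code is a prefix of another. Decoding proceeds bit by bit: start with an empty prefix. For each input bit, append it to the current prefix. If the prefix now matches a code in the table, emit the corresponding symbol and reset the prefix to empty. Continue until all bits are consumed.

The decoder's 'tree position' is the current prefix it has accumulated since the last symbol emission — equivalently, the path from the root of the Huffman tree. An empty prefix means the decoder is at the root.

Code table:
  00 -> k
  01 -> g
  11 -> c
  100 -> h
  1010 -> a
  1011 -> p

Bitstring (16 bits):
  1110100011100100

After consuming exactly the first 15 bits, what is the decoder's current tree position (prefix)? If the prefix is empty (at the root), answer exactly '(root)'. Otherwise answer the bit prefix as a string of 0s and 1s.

Bit 0: prefix='1' (no match yet)
Bit 1: prefix='11' -> emit 'c', reset
Bit 2: prefix='1' (no match yet)
Bit 3: prefix='10' (no match yet)
Bit 4: prefix='101' (no match yet)
Bit 5: prefix='1010' -> emit 'a', reset
Bit 6: prefix='0' (no match yet)
Bit 7: prefix='00' -> emit 'k', reset
Bit 8: prefix='1' (no match yet)
Bit 9: prefix='11' -> emit 'c', reset
Bit 10: prefix='1' (no match yet)
Bit 11: prefix='10' (no match yet)
Bit 12: prefix='100' -> emit 'h', reset
Bit 13: prefix='1' (no match yet)
Bit 14: prefix='10' (no match yet)

Answer: 10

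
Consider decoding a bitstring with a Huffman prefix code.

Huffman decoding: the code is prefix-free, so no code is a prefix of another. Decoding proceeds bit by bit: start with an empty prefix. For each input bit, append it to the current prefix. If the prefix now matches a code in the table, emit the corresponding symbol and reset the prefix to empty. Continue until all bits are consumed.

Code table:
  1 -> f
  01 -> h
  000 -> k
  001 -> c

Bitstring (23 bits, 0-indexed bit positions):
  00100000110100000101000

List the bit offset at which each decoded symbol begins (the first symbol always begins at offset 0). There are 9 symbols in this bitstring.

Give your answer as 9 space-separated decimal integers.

Answer: 0 3 6 9 10 12 15 18 20

Derivation:
Bit 0: prefix='0' (no match yet)
Bit 1: prefix='00' (no match yet)
Bit 2: prefix='001' -> emit 'c', reset
Bit 3: prefix='0' (no match yet)
Bit 4: prefix='00' (no match yet)
Bit 5: prefix='000' -> emit 'k', reset
Bit 6: prefix='0' (no match yet)
Bit 7: prefix='00' (no match yet)
Bit 8: prefix='001' -> emit 'c', reset
Bit 9: prefix='1' -> emit 'f', reset
Bit 10: prefix='0' (no match yet)
Bit 11: prefix='01' -> emit 'h', reset
Bit 12: prefix='0' (no match yet)
Bit 13: prefix='00' (no match yet)
Bit 14: prefix='000' -> emit 'k', reset
Bit 15: prefix='0' (no match yet)
Bit 16: prefix='00' (no match yet)
Bit 17: prefix='001' -> emit 'c', reset
Bit 18: prefix='0' (no match yet)
Bit 19: prefix='01' -> emit 'h', reset
Bit 20: prefix='0' (no match yet)
Bit 21: prefix='00' (no match yet)
Bit 22: prefix='000' -> emit 'k', reset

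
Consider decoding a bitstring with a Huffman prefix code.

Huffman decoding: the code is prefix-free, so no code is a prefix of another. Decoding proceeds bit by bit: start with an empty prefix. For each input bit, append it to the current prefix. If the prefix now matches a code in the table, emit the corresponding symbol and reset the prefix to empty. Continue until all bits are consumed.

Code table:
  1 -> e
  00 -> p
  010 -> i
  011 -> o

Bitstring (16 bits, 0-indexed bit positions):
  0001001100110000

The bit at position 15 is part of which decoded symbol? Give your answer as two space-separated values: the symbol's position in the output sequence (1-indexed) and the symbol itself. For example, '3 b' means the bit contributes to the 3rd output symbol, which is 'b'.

Answer: 8 p

Derivation:
Bit 0: prefix='0' (no match yet)
Bit 1: prefix='00' -> emit 'p', reset
Bit 2: prefix='0' (no match yet)
Bit 3: prefix='01' (no match yet)
Bit 4: prefix='010' -> emit 'i', reset
Bit 5: prefix='0' (no match yet)
Bit 6: prefix='01' (no match yet)
Bit 7: prefix='011' -> emit 'o', reset
Bit 8: prefix='0' (no match yet)
Bit 9: prefix='00' -> emit 'p', reset
Bit 10: prefix='1' -> emit 'e', reset
Bit 11: prefix='1' -> emit 'e', reset
Bit 12: prefix='0' (no match yet)
Bit 13: prefix='00' -> emit 'p', reset
Bit 14: prefix='0' (no match yet)
Bit 15: prefix='00' -> emit 'p', reset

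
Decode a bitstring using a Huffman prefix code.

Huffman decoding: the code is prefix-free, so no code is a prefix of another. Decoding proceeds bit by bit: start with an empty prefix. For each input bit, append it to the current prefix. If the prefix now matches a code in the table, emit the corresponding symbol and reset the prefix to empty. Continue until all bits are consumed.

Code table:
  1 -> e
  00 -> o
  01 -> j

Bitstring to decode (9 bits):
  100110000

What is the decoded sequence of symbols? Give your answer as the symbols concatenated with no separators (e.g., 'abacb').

Bit 0: prefix='1' -> emit 'e', reset
Bit 1: prefix='0' (no match yet)
Bit 2: prefix='00' -> emit 'o', reset
Bit 3: prefix='1' -> emit 'e', reset
Bit 4: prefix='1' -> emit 'e', reset
Bit 5: prefix='0' (no match yet)
Bit 6: prefix='00' -> emit 'o', reset
Bit 7: prefix='0' (no match yet)
Bit 8: prefix='00' -> emit 'o', reset

Answer: eoeeoo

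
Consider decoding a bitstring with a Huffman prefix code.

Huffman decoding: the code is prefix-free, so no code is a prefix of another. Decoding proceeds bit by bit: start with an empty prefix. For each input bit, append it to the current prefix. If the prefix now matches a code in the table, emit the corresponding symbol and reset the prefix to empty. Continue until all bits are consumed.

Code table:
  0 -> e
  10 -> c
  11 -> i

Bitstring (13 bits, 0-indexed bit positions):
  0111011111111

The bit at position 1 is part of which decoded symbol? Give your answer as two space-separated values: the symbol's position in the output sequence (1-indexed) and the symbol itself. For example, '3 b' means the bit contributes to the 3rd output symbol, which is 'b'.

Bit 0: prefix='0' -> emit 'e', reset
Bit 1: prefix='1' (no match yet)
Bit 2: prefix='11' -> emit 'i', reset
Bit 3: prefix='1' (no match yet)
Bit 4: prefix='10' -> emit 'c', reset
Bit 5: prefix='1' (no match yet)

Answer: 2 i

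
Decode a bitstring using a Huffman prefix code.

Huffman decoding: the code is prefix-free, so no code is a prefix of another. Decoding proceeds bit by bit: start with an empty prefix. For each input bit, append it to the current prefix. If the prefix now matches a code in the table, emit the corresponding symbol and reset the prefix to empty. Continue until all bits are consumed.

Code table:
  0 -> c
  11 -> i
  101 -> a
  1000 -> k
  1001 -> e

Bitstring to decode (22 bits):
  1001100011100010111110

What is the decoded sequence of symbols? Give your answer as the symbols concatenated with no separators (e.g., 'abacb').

Answer: ekikaiic

Derivation:
Bit 0: prefix='1' (no match yet)
Bit 1: prefix='10' (no match yet)
Bit 2: prefix='100' (no match yet)
Bit 3: prefix='1001' -> emit 'e', reset
Bit 4: prefix='1' (no match yet)
Bit 5: prefix='10' (no match yet)
Bit 6: prefix='100' (no match yet)
Bit 7: prefix='1000' -> emit 'k', reset
Bit 8: prefix='1' (no match yet)
Bit 9: prefix='11' -> emit 'i', reset
Bit 10: prefix='1' (no match yet)
Bit 11: prefix='10' (no match yet)
Bit 12: prefix='100' (no match yet)
Bit 13: prefix='1000' -> emit 'k', reset
Bit 14: prefix='1' (no match yet)
Bit 15: prefix='10' (no match yet)
Bit 16: prefix='101' -> emit 'a', reset
Bit 17: prefix='1' (no match yet)
Bit 18: prefix='11' -> emit 'i', reset
Bit 19: prefix='1' (no match yet)
Bit 20: prefix='11' -> emit 'i', reset
Bit 21: prefix='0' -> emit 'c', reset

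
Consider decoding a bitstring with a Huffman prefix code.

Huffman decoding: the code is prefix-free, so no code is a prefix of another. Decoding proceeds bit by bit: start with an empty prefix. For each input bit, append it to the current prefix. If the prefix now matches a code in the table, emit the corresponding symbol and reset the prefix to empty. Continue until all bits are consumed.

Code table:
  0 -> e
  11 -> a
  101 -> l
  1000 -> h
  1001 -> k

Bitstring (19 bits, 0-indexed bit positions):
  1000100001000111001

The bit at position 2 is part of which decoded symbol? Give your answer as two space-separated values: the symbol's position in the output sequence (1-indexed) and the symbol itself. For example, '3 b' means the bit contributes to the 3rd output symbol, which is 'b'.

Bit 0: prefix='1' (no match yet)
Bit 1: prefix='10' (no match yet)
Bit 2: prefix='100' (no match yet)
Bit 3: prefix='1000' -> emit 'h', reset
Bit 4: prefix='1' (no match yet)
Bit 5: prefix='10' (no match yet)
Bit 6: prefix='100' (no match yet)

Answer: 1 h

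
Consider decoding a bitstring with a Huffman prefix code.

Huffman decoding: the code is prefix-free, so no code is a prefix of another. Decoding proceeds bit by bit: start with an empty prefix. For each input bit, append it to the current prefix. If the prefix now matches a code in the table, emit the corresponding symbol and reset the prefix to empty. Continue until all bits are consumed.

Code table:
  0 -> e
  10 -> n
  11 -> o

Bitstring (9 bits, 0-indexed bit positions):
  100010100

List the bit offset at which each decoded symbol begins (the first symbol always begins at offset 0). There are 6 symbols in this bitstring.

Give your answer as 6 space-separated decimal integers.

Bit 0: prefix='1' (no match yet)
Bit 1: prefix='10' -> emit 'n', reset
Bit 2: prefix='0' -> emit 'e', reset
Bit 3: prefix='0' -> emit 'e', reset
Bit 4: prefix='1' (no match yet)
Bit 5: prefix='10' -> emit 'n', reset
Bit 6: prefix='1' (no match yet)
Bit 7: prefix='10' -> emit 'n', reset
Bit 8: prefix='0' -> emit 'e', reset

Answer: 0 2 3 4 6 8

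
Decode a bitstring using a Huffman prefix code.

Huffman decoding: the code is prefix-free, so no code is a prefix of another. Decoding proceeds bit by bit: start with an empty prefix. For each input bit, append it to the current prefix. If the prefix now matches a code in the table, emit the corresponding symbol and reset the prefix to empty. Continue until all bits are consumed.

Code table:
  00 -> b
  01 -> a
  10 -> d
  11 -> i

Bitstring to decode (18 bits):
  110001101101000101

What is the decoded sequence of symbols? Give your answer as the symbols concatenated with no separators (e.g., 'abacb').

Bit 0: prefix='1' (no match yet)
Bit 1: prefix='11' -> emit 'i', reset
Bit 2: prefix='0' (no match yet)
Bit 3: prefix='00' -> emit 'b', reset
Bit 4: prefix='0' (no match yet)
Bit 5: prefix='01' -> emit 'a', reset
Bit 6: prefix='1' (no match yet)
Bit 7: prefix='10' -> emit 'd', reset
Bit 8: prefix='1' (no match yet)
Bit 9: prefix='11' -> emit 'i', reset
Bit 10: prefix='0' (no match yet)
Bit 11: prefix='01' -> emit 'a', reset
Bit 12: prefix='0' (no match yet)
Bit 13: prefix='00' -> emit 'b', reset
Bit 14: prefix='0' (no match yet)
Bit 15: prefix='01' -> emit 'a', reset
Bit 16: prefix='0' (no match yet)
Bit 17: prefix='01' -> emit 'a', reset

Answer: ibadiabaa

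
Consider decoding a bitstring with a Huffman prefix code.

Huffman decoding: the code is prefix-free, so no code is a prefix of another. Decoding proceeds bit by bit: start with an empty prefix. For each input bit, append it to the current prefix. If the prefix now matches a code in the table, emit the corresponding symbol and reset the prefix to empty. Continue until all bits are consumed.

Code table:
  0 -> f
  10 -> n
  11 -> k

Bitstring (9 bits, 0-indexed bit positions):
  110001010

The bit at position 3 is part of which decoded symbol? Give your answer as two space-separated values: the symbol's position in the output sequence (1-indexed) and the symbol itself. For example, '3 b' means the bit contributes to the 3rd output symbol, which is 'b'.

Bit 0: prefix='1' (no match yet)
Bit 1: prefix='11' -> emit 'k', reset
Bit 2: prefix='0' -> emit 'f', reset
Bit 3: prefix='0' -> emit 'f', reset
Bit 4: prefix='0' -> emit 'f', reset
Bit 5: prefix='1' (no match yet)
Bit 6: prefix='10' -> emit 'n', reset
Bit 7: prefix='1' (no match yet)

Answer: 3 f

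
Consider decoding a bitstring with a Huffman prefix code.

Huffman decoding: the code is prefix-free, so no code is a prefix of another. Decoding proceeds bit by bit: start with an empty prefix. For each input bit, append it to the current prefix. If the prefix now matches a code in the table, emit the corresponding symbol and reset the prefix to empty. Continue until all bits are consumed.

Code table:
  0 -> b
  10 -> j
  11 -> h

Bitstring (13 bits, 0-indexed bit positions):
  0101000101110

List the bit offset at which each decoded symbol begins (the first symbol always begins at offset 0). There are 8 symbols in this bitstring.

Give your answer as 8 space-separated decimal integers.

Bit 0: prefix='0' -> emit 'b', reset
Bit 1: prefix='1' (no match yet)
Bit 2: prefix='10' -> emit 'j', reset
Bit 3: prefix='1' (no match yet)
Bit 4: prefix='10' -> emit 'j', reset
Bit 5: prefix='0' -> emit 'b', reset
Bit 6: prefix='0' -> emit 'b', reset
Bit 7: prefix='1' (no match yet)
Bit 8: prefix='10' -> emit 'j', reset
Bit 9: prefix='1' (no match yet)
Bit 10: prefix='11' -> emit 'h', reset
Bit 11: prefix='1' (no match yet)
Bit 12: prefix='10' -> emit 'j', reset

Answer: 0 1 3 5 6 7 9 11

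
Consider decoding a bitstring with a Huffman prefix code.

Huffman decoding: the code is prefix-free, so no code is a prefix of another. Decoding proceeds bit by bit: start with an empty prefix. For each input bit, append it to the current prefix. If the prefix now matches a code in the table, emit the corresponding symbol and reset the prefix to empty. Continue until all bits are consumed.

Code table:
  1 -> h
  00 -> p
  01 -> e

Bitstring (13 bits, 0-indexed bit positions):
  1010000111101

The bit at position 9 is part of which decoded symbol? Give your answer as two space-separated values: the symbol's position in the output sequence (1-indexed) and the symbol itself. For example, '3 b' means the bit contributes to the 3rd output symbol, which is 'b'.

Bit 0: prefix='1' -> emit 'h', reset
Bit 1: prefix='0' (no match yet)
Bit 2: prefix='01' -> emit 'e', reset
Bit 3: prefix='0' (no match yet)
Bit 4: prefix='00' -> emit 'p', reset
Bit 5: prefix='0' (no match yet)
Bit 6: prefix='00' -> emit 'p', reset
Bit 7: prefix='1' -> emit 'h', reset
Bit 8: prefix='1' -> emit 'h', reset
Bit 9: prefix='1' -> emit 'h', reset
Bit 10: prefix='1' -> emit 'h', reset
Bit 11: prefix='0' (no match yet)
Bit 12: prefix='01' -> emit 'e', reset

Answer: 7 h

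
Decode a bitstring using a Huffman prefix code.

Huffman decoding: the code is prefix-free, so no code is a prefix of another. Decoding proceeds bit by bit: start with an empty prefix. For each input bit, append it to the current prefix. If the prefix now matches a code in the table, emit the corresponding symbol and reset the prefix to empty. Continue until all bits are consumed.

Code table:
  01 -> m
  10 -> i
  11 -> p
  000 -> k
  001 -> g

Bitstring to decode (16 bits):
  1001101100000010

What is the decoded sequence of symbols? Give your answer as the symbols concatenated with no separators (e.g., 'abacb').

Answer: imipkki

Derivation:
Bit 0: prefix='1' (no match yet)
Bit 1: prefix='10' -> emit 'i', reset
Bit 2: prefix='0' (no match yet)
Bit 3: prefix='01' -> emit 'm', reset
Bit 4: prefix='1' (no match yet)
Bit 5: prefix='10' -> emit 'i', reset
Bit 6: prefix='1' (no match yet)
Bit 7: prefix='11' -> emit 'p', reset
Bit 8: prefix='0' (no match yet)
Bit 9: prefix='00' (no match yet)
Bit 10: prefix='000' -> emit 'k', reset
Bit 11: prefix='0' (no match yet)
Bit 12: prefix='00' (no match yet)
Bit 13: prefix='000' -> emit 'k', reset
Bit 14: prefix='1' (no match yet)
Bit 15: prefix='10' -> emit 'i', reset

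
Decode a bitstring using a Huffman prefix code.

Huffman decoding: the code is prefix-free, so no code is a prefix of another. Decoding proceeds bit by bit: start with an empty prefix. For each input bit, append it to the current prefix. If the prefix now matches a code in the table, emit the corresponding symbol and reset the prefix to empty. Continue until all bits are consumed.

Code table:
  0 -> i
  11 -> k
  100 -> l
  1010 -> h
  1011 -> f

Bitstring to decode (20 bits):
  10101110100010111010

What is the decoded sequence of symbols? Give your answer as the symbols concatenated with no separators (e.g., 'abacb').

Bit 0: prefix='1' (no match yet)
Bit 1: prefix='10' (no match yet)
Bit 2: prefix='101' (no match yet)
Bit 3: prefix='1010' -> emit 'h', reset
Bit 4: prefix='1' (no match yet)
Bit 5: prefix='11' -> emit 'k', reset
Bit 6: prefix='1' (no match yet)
Bit 7: prefix='10' (no match yet)
Bit 8: prefix='101' (no match yet)
Bit 9: prefix='1010' -> emit 'h', reset
Bit 10: prefix='0' -> emit 'i', reset
Bit 11: prefix='0' -> emit 'i', reset
Bit 12: prefix='1' (no match yet)
Bit 13: prefix='10' (no match yet)
Bit 14: prefix='101' (no match yet)
Bit 15: prefix='1011' -> emit 'f', reset
Bit 16: prefix='1' (no match yet)
Bit 17: prefix='10' (no match yet)
Bit 18: prefix='101' (no match yet)
Bit 19: prefix='1010' -> emit 'h', reset

Answer: hkhiifh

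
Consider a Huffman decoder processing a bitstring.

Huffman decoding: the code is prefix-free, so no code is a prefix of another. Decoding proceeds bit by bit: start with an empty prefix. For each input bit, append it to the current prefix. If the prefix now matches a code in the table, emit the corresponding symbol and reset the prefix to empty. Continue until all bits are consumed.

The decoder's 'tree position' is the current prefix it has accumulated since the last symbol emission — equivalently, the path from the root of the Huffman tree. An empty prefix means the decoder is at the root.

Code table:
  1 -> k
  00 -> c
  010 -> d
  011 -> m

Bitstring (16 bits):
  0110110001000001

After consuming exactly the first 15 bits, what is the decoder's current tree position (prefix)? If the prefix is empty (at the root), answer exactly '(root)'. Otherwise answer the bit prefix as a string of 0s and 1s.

Bit 0: prefix='0' (no match yet)
Bit 1: prefix='01' (no match yet)
Bit 2: prefix='011' -> emit 'm', reset
Bit 3: prefix='0' (no match yet)
Bit 4: prefix='01' (no match yet)
Bit 5: prefix='011' -> emit 'm', reset
Bit 6: prefix='0' (no match yet)
Bit 7: prefix='00' -> emit 'c', reset
Bit 8: prefix='0' (no match yet)
Bit 9: prefix='01' (no match yet)
Bit 10: prefix='010' -> emit 'd', reset
Bit 11: prefix='0' (no match yet)
Bit 12: prefix='00' -> emit 'c', reset
Bit 13: prefix='0' (no match yet)
Bit 14: prefix='00' -> emit 'c', reset

Answer: (root)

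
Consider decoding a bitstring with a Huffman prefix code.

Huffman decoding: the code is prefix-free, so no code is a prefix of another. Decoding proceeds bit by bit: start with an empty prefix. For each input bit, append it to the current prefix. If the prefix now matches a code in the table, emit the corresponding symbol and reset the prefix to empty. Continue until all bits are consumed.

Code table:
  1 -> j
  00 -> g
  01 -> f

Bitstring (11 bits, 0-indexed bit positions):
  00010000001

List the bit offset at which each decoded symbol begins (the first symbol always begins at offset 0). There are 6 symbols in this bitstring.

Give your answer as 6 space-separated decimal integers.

Bit 0: prefix='0' (no match yet)
Bit 1: prefix='00' -> emit 'g', reset
Bit 2: prefix='0' (no match yet)
Bit 3: prefix='01' -> emit 'f', reset
Bit 4: prefix='0' (no match yet)
Bit 5: prefix='00' -> emit 'g', reset
Bit 6: prefix='0' (no match yet)
Bit 7: prefix='00' -> emit 'g', reset
Bit 8: prefix='0' (no match yet)
Bit 9: prefix='00' -> emit 'g', reset
Bit 10: prefix='1' -> emit 'j', reset

Answer: 0 2 4 6 8 10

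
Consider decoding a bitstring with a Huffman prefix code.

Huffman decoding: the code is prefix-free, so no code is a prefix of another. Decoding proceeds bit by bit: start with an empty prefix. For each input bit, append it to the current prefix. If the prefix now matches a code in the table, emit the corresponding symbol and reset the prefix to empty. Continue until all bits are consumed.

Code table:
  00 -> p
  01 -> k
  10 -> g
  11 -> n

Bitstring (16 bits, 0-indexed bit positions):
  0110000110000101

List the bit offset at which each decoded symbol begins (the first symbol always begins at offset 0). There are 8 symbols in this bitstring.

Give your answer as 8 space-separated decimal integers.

Bit 0: prefix='0' (no match yet)
Bit 1: prefix='01' -> emit 'k', reset
Bit 2: prefix='1' (no match yet)
Bit 3: prefix='10' -> emit 'g', reset
Bit 4: prefix='0' (no match yet)
Bit 5: prefix='00' -> emit 'p', reset
Bit 6: prefix='0' (no match yet)
Bit 7: prefix='01' -> emit 'k', reset
Bit 8: prefix='1' (no match yet)
Bit 9: prefix='10' -> emit 'g', reset
Bit 10: prefix='0' (no match yet)
Bit 11: prefix='00' -> emit 'p', reset
Bit 12: prefix='0' (no match yet)
Bit 13: prefix='01' -> emit 'k', reset
Bit 14: prefix='0' (no match yet)
Bit 15: prefix='01' -> emit 'k', reset

Answer: 0 2 4 6 8 10 12 14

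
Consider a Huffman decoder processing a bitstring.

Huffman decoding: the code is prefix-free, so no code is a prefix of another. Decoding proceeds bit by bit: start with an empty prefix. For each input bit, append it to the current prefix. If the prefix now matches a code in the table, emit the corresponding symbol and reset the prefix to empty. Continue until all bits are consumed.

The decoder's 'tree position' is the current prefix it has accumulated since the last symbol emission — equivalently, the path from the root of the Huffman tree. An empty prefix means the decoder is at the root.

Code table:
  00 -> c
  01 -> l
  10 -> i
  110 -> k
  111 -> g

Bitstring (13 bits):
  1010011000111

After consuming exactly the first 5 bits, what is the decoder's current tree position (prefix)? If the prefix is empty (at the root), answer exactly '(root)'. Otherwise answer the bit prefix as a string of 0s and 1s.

Answer: 0

Derivation:
Bit 0: prefix='1' (no match yet)
Bit 1: prefix='10' -> emit 'i', reset
Bit 2: prefix='1' (no match yet)
Bit 3: prefix='10' -> emit 'i', reset
Bit 4: prefix='0' (no match yet)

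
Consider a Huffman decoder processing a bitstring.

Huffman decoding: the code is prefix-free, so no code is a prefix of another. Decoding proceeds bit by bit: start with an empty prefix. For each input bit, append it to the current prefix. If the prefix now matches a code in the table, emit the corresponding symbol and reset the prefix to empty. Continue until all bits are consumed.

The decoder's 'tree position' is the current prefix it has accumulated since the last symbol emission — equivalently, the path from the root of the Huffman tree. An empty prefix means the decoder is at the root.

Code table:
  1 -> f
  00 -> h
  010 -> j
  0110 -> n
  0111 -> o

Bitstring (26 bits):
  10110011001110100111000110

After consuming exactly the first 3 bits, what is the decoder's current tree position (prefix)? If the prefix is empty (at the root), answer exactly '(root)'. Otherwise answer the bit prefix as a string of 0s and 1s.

Bit 0: prefix='1' -> emit 'f', reset
Bit 1: prefix='0' (no match yet)
Bit 2: prefix='01' (no match yet)

Answer: 01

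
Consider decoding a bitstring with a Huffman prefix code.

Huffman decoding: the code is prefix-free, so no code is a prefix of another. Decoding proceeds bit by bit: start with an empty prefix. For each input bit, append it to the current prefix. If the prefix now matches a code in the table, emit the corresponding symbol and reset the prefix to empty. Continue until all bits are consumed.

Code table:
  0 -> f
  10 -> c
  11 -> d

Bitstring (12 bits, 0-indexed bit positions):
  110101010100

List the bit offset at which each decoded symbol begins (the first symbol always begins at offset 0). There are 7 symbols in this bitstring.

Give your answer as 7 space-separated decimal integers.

Bit 0: prefix='1' (no match yet)
Bit 1: prefix='11' -> emit 'd', reset
Bit 2: prefix='0' -> emit 'f', reset
Bit 3: prefix='1' (no match yet)
Bit 4: prefix='10' -> emit 'c', reset
Bit 5: prefix='1' (no match yet)
Bit 6: prefix='10' -> emit 'c', reset
Bit 7: prefix='1' (no match yet)
Bit 8: prefix='10' -> emit 'c', reset
Bit 9: prefix='1' (no match yet)
Bit 10: prefix='10' -> emit 'c', reset
Bit 11: prefix='0' -> emit 'f', reset

Answer: 0 2 3 5 7 9 11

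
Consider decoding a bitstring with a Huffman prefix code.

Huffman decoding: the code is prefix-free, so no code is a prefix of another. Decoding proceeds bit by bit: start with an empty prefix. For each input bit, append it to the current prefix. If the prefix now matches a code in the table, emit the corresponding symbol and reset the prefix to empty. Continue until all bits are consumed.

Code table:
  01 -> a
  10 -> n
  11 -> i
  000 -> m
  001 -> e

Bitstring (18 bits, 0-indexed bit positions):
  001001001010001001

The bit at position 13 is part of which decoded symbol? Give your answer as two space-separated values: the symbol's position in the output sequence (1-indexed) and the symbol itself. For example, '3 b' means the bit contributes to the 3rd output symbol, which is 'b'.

Bit 0: prefix='0' (no match yet)
Bit 1: prefix='00' (no match yet)
Bit 2: prefix='001' -> emit 'e', reset
Bit 3: prefix='0' (no match yet)
Bit 4: prefix='00' (no match yet)
Bit 5: prefix='001' -> emit 'e', reset
Bit 6: prefix='0' (no match yet)
Bit 7: prefix='00' (no match yet)
Bit 8: prefix='001' -> emit 'e', reset
Bit 9: prefix='0' (no match yet)
Bit 10: prefix='01' -> emit 'a', reset
Bit 11: prefix='0' (no match yet)
Bit 12: prefix='00' (no match yet)
Bit 13: prefix='000' -> emit 'm', reset
Bit 14: prefix='1' (no match yet)
Bit 15: prefix='10' -> emit 'n', reset
Bit 16: prefix='0' (no match yet)
Bit 17: prefix='01' -> emit 'a', reset

Answer: 5 m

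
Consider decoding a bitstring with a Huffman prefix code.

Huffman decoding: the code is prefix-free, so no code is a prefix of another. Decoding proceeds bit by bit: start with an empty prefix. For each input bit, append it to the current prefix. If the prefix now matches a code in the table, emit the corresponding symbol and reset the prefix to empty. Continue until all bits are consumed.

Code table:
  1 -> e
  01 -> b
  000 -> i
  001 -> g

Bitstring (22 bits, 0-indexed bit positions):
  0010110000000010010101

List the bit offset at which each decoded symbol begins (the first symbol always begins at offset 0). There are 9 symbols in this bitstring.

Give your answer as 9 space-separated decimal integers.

Answer: 0 3 5 6 9 12 15 18 20

Derivation:
Bit 0: prefix='0' (no match yet)
Bit 1: prefix='00' (no match yet)
Bit 2: prefix='001' -> emit 'g', reset
Bit 3: prefix='0' (no match yet)
Bit 4: prefix='01' -> emit 'b', reset
Bit 5: prefix='1' -> emit 'e', reset
Bit 6: prefix='0' (no match yet)
Bit 7: prefix='00' (no match yet)
Bit 8: prefix='000' -> emit 'i', reset
Bit 9: prefix='0' (no match yet)
Bit 10: prefix='00' (no match yet)
Bit 11: prefix='000' -> emit 'i', reset
Bit 12: prefix='0' (no match yet)
Bit 13: prefix='00' (no match yet)
Bit 14: prefix='001' -> emit 'g', reset
Bit 15: prefix='0' (no match yet)
Bit 16: prefix='00' (no match yet)
Bit 17: prefix='001' -> emit 'g', reset
Bit 18: prefix='0' (no match yet)
Bit 19: prefix='01' -> emit 'b', reset
Bit 20: prefix='0' (no match yet)
Bit 21: prefix='01' -> emit 'b', reset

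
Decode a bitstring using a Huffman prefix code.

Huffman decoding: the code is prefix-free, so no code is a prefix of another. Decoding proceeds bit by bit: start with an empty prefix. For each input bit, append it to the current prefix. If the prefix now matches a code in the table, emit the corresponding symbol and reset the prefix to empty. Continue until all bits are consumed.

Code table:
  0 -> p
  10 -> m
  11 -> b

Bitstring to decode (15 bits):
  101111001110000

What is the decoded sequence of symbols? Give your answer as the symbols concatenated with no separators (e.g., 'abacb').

Answer: mbbppbmppp

Derivation:
Bit 0: prefix='1' (no match yet)
Bit 1: prefix='10' -> emit 'm', reset
Bit 2: prefix='1' (no match yet)
Bit 3: prefix='11' -> emit 'b', reset
Bit 4: prefix='1' (no match yet)
Bit 5: prefix='11' -> emit 'b', reset
Bit 6: prefix='0' -> emit 'p', reset
Bit 7: prefix='0' -> emit 'p', reset
Bit 8: prefix='1' (no match yet)
Bit 9: prefix='11' -> emit 'b', reset
Bit 10: prefix='1' (no match yet)
Bit 11: prefix='10' -> emit 'm', reset
Bit 12: prefix='0' -> emit 'p', reset
Bit 13: prefix='0' -> emit 'p', reset
Bit 14: prefix='0' -> emit 'p', reset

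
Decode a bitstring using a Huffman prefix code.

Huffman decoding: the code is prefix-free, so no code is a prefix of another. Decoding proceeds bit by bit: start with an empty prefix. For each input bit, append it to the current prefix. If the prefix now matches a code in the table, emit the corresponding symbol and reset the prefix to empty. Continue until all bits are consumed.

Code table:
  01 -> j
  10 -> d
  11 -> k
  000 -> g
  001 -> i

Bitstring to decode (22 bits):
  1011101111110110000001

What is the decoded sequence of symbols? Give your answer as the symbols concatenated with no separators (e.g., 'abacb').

Bit 0: prefix='1' (no match yet)
Bit 1: prefix='10' -> emit 'd', reset
Bit 2: prefix='1' (no match yet)
Bit 3: prefix='11' -> emit 'k', reset
Bit 4: prefix='1' (no match yet)
Bit 5: prefix='10' -> emit 'd', reset
Bit 6: prefix='1' (no match yet)
Bit 7: prefix='11' -> emit 'k', reset
Bit 8: prefix='1' (no match yet)
Bit 9: prefix='11' -> emit 'k', reset
Bit 10: prefix='1' (no match yet)
Bit 11: prefix='11' -> emit 'k', reset
Bit 12: prefix='0' (no match yet)
Bit 13: prefix='01' -> emit 'j', reset
Bit 14: prefix='1' (no match yet)
Bit 15: prefix='10' -> emit 'd', reset
Bit 16: prefix='0' (no match yet)
Bit 17: prefix='00' (no match yet)
Bit 18: prefix='000' -> emit 'g', reset
Bit 19: prefix='0' (no match yet)
Bit 20: prefix='00' (no match yet)
Bit 21: prefix='001' -> emit 'i', reset

Answer: dkdkkkjdgi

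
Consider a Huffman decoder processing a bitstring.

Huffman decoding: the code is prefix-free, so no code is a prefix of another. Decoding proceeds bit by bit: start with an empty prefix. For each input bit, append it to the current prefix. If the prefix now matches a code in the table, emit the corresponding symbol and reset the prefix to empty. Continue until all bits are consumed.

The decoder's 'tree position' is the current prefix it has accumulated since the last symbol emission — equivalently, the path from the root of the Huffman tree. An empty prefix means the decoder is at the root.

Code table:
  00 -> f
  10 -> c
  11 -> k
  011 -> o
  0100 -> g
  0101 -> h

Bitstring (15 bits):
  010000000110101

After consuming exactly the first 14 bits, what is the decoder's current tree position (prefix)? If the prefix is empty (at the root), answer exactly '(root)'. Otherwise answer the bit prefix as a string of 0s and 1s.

Bit 0: prefix='0' (no match yet)
Bit 1: prefix='01' (no match yet)
Bit 2: prefix='010' (no match yet)
Bit 3: prefix='0100' -> emit 'g', reset
Bit 4: prefix='0' (no match yet)
Bit 5: prefix='00' -> emit 'f', reset
Bit 6: prefix='0' (no match yet)
Bit 7: prefix='00' -> emit 'f', reset
Bit 8: prefix='0' (no match yet)
Bit 9: prefix='01' (no match yet)
Bit 10: prefix='011' -> emit 'o', reset
Bit 11: prefix='0' (no match yet)
Bit 12: prefix='01' (no match yet)
Bit 13: prefix='010' (no match yet)

Answer: 010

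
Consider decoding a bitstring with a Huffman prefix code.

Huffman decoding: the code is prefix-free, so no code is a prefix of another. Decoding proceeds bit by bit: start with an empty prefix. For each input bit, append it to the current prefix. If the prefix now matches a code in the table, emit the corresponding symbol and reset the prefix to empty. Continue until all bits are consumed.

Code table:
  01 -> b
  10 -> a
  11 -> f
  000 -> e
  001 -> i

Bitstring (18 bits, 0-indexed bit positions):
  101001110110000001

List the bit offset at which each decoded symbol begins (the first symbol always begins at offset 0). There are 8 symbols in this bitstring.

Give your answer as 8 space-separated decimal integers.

Bit 0: prefix='1' (no match yet)
Bit 1: prefix='10' -> emit 'a', reset
Bit 2: prefix='1' (no match yet)
Bit 3: prefix='10' -> emit 'a', reset
Bit 4: prefix='0' (no match yet)
Bit 5: prefix='01' -> emit 'b', reset
Bit 6: prefix='1' (no match yet)
Bit 7: prefix='11' -> emit 'f', reset
Bit 8: prefix='0' (no match yet)
Bit 9: prefix='01' -> emit 'b', reset
Bit 10: prefix='1' (no match yet)
Bit 11: prefix='10' -> emit 'a', reset
Bit 12: prefix='0' (no match yet)
Bit 13: prefix='00' (no match yet)
Bit 14: prefix='000' -> emit 'e', reset
Bit 15: prefix='0' (no match yet)
Bit 16: prefix='00' (no match yet)
Bit 17: prefix='001' -> emit 'i', reset

Answer: 0 2 4 6 8 10 12 15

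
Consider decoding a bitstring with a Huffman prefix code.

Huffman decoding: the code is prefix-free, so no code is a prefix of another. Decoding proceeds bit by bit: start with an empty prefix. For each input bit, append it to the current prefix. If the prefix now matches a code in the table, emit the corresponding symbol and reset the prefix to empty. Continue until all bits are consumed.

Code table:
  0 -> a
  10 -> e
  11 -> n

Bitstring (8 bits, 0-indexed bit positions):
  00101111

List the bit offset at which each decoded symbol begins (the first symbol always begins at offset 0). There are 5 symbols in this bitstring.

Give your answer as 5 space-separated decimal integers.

Answer: 0 1 2 4 6

Derivation:
Bit 0: prefix='0' -> emit 'a', reset
Bit 1: prefix='0' -> emit 'a', reset
Bit 2: prefix='1' (no match yet)
Bit 3: prefix='10' -> emit 'e', reset
Bit 4: prefix='1' (no match yet)
Bit 5: prefix='11' -> emit 'n', reset
Bit 6: prefix='1' (no match yet)
Bit 7: prefix='11' -> emit 'n', reset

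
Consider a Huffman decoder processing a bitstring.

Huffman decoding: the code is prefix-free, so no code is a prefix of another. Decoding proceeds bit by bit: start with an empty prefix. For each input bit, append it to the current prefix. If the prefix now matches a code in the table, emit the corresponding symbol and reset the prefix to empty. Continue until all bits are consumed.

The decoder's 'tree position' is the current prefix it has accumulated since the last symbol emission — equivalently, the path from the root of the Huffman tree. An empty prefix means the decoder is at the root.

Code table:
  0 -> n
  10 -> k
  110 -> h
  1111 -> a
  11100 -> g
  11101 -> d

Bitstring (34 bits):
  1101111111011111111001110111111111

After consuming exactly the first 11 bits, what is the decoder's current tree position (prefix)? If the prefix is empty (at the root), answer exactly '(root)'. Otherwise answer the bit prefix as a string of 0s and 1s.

Bit 0: prefix='1' (no match yet)
Bit 1: prefix='11' (no match yet)
Bit 2: prefix='110' -> emit 'h', reset
Bit 3: prefix='1' (no match yet)
Bit 4: prefix='11' (no match yet)
Bit 5: prefix='111' (no match yet)
Bit 6: prefix='1111' -> emit 'a', reset
Bit 7: prefix='1' (no match yet)
Bit 8: prefix='11' (no match yet)
Bit 9: prefix='111' (no match yet)
Bit 10: prefix='1110' (no match yet)

Answer: 1110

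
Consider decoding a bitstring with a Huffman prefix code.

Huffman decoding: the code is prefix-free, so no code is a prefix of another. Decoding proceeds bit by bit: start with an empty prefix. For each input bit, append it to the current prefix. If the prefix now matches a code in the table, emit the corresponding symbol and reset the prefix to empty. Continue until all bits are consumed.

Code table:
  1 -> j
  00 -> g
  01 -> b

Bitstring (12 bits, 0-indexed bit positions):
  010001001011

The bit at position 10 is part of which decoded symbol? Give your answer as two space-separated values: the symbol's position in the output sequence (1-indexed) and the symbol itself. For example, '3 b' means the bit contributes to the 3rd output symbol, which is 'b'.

Bit 0: prefix='0' (no match yet)
Bit 1: prefix='01' -> emit 'b', reset
Bit 2: prefix='0' (no match yet)
Bit 3: prefix='00' -> emit 'g', reset
Bit 4: prefix='0' (no match yet)
Bit 5: prefix='01' -> emit 'b', reset
Bit 6: prefix='0' (no match yet)
Bit 7: prefix='00' -> emit 'g', reset
Bit 8: prefix='1' -> emit 'j', reset
Bit 9: prefix='0' (no match yet)
Bit 10: prefix='01' -> emit 'b', reset
Bit 11: prefix='1' -> emit 'j', reset

Answer: 6 b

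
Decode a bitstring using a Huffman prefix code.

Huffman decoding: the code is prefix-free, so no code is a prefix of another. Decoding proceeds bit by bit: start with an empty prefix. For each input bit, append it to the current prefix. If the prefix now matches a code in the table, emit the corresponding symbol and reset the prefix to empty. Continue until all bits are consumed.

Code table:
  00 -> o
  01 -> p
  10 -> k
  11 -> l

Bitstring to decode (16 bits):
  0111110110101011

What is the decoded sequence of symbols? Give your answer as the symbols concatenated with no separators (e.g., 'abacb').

Answer: pllpkkkl

Derivation:
Bit 0: prefix='0' (no match yet)
Bit 1: prefix='01' -> emit 'p', reset
Bit 2: prefix='1' (no match yet)
Bit 3: prefix='11' -> emit 'l', reset
Bit 4: prefix='1' (no match yet)
Bit 5: prefix='11' -> emit 'l', reset
Bit 6: prefix='0' (no match yet)
Bit 7: prefix='01' -> emit 'p', reset
Bit 8: prefix='1' (no match yet)
Bit 9: prefix='10' -> emit 'k', reset
Bit 10: prefix='1' (no match yet)
Bit 11: prefix='10' -> emit 'k', reset
Bit 12: prefix='1' (no match yet)
Bit 13: prefix='10' -> emit 'k', reset
Bit 14: prefix='1' (no match yet)
Bit 15: prefix='11' -> emit 'l', reset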